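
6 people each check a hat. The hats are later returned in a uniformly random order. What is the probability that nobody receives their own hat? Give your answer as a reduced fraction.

This is the derangement probability: permutations of 6 with no fixed point.
D(6) = 6! · (1 − 1/1! + 1/2! − ··· + (−1)^6/6!) = 265.
P = 265/720 = 53/144.

53/144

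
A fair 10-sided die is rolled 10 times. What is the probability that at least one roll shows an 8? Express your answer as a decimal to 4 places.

P(no roll shows an 8) = (9/10)^10 ≈ 0.3487.
P(at least one) = 1 − 0.3487 = 0.6513.

0.6513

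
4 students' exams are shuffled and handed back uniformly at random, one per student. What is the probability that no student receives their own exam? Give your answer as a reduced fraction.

3/8

This is the derangement probability: permutations of 4 with no fixed point.
D(4) = 4! · (1 − 1/1! + 1/2! − ··· + (−1)^4/4!) = 9.
P = 9/24 = 3/8.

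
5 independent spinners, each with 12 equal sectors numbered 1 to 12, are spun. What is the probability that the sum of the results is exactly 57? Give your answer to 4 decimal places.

0.0001

There are 12^5 = 248832 equally likely outcomes.
The number of ordered 5-tuples from {1,…,12} summing to 57 is 35.
P(sum = 57) = 35/248832 ≈ 0.0001.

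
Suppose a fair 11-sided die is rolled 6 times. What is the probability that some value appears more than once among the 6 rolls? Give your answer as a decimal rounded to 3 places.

0.812

P(all 6 different) = 11/11 · 10/11 · ··· · 6/11 ≈ 0.188.
P(at least two equal) = 1 − 0.188 = 0.812.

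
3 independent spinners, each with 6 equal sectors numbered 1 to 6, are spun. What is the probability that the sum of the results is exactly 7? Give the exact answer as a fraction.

5/72

There are 6^3 = 216 equally likely outcomes.
The number of ordered 3-tuples from {1,…,6} summing to 7 is 15.
P(sum = 7) = 15/216 = 5/72.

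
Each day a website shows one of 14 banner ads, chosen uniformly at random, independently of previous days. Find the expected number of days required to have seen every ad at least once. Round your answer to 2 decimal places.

After i distinct types are collected, each trial gives a new one with probability (14−i)/14, so the expected wait for the next new type is 14/(14−i).
E = 14/14 + 14/13 + 14/12 + 14/11 + 14/10 + 14/9 + 14/8 + 14/7 + 14/6 + 14/5 + 14/4 + 14/3 + 14/2 + 14/1 = 1171733/25740 ≈ 45.52.

45.52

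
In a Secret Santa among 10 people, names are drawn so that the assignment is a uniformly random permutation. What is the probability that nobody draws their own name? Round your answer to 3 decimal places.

0.368

This is the derangement probability: permutations of 10 with no fixed point.
D(10) = 10! · (1 − 1/1! + 1/2! − ··· + (−1)^10/10!) = 1334961.
P = 1334961/3628800 = 16481/44800 ≈ 0.368.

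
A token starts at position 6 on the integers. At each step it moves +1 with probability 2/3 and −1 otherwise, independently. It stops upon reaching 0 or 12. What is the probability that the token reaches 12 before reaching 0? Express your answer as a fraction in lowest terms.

64/65

Let r = q/p = (1/3)/(2/3) = 1/2. The recurrence P(i) = p·P(i+1) + q·P(i−1) with P(0)=0, P(12)=1 gives P(i) = (1 − r^i)/(1 − r^12).
P(6) = (1 − (1/2)^6) / (1 − (1/2)^12) = 64/65.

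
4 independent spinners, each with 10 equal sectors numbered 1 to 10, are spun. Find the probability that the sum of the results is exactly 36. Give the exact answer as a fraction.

There are 10^4 = 10000 equally likely outcomes.
The number of ordered 4-tuples from {1,…,10} summing to 36 is 35.
P(sum = 36) = 35/10000 = 7/2000.

7/2000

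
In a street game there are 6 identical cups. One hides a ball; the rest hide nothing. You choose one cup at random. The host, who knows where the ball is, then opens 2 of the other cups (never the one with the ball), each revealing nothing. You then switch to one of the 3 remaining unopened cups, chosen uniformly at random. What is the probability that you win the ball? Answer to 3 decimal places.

0.278

Your original cup holds the ball with probability 1/6, so the other 5 collectively hold it with probability 5/6.
The host can always find 2 empty cups to open, so the reveals don't change that 5/6; it is now spread over the 3 remaining unopened cups.
P(win by switching) = (5/6) · (1/3) = 5/18 ≈ 0.278.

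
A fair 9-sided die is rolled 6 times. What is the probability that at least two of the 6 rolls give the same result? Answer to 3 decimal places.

0.886

P(all 6 different) = 9/9 · 8/9 · ··· · 4/9 ≈ 0.114.
P(at least two equal) = 1 − 0.114 = 0.886.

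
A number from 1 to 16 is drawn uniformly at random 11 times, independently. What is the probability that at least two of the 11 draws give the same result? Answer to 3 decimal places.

P(all 11 different) = 16/16 · 15/16 · ··· · 6/16 ≈ 0.010.
P(at least two equal) = 1 − 0.010 = 0.990.

0.990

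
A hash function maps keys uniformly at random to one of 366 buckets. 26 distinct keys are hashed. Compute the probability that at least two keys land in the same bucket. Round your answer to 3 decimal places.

It's easier to compute the probability that all 26 are distinct.
P(all distinct) = 366/366 · 365/366 · ··· · 341/366 ≈ 0.403.
So the probability of at least one match is 1 − 0.403 = 0.597.

0.597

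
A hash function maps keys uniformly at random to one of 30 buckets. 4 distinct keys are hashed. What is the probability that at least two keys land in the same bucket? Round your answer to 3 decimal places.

It's easier to compute the probability that all 4 are distinct.
P(all distinct) = 30/30 · 29/30 · ··· · 27/30 ≈ 0.812.
So the probability of at least one match is 1 − 0.812 = 0.188.

0.188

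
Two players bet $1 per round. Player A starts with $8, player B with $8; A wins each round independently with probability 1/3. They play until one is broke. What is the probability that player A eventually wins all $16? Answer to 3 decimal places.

0.004

Let r = q/p = (2/3)/(1/3) = 2. The recurrence P(i) = p·P(i+1) + q·P(i−1) with P(0)=0, P(16)=1 gives P(i) = (1 − r^i)/(1 − r^16).
P(8) = (1 − (2)^8) / (1 − (2)^16) = 1/257 ≈ 0.004.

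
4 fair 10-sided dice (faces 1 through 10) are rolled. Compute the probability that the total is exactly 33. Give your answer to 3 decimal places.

0.012

There are 10^4 = 10000 equally likely outcomes.
The number of ordered 4-tuples from {1,…,10} summing to 33 is 120.
P(sum = 33) = 120/10000 = 3/250 ≈ 0.012.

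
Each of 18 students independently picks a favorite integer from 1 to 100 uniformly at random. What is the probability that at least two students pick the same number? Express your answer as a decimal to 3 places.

0.804

It's easier to compute the probability that all 18 are distinct.
P(all distinct) = 100/100 · 99/100 · ··· · 83/100 ≈ 0.196.
So the probability of at least one match is 1 − 0.196 = 0.804.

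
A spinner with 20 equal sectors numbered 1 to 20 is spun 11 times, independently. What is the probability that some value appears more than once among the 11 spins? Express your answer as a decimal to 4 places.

P(all 11 different) = 20/20 · 19/20 · ··· · 10/20 ≈ 0.0327.
P(at least two equal) = 1 − 0.0327 = 0.9673.

0.9673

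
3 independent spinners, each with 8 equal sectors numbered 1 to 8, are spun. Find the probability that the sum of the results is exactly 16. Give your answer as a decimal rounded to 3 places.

There are 8^3 = 512 equally likely outcomes.
The number of ordered 3-tuples from {1,…,8} summing to 16 is 42.
P(sum = 16) = 42/512 = 21/256 ≈ 0.082.

0.082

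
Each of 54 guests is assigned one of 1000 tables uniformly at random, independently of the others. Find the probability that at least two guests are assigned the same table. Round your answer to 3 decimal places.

0.767

It's easier to compute the probability that all 54 are distinct.
P(all distinct) = 1000/1000 · 999/1000 · ··· · 947/1000 ≈ 0.233.
So the probability of at least one match is 1 − 0.233 = 0.767.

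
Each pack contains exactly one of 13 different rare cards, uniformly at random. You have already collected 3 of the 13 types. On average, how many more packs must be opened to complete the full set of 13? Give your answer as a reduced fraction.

95953/2520

Starting from 3 distinct types, each trial gives a new one with probability (13−i)/13 when i types are held, so the wait for the next new type is 13/(13−i).
E = 13/10 + 13/9 + 13/8 + 13/7 + 13/6 + 13/5 + 13/4 + 13/3 + 13/2 + 13/1 = 95953/2520.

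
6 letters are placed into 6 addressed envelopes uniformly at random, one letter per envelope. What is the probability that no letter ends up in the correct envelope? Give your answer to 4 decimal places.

0.3681

This is the derangement probability: permutations of 6 with no fixed point.
D(6) = 6! · (1 − 1/1! + 1/2! − ··· + (−1)^6/6!) = 265.
P = 265/720 = 53/144 ≈ 0.3681.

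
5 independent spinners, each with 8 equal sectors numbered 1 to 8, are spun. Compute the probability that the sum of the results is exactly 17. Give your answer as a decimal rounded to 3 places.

0.045

There are 8^5 = 32768 equally likely outcomes.
The number of ordered 5-tuples from {1,…,8} summing to 17 is 1470.
P(sum = 17) = 1470/32768 = 735/16384 ≈ 0.045.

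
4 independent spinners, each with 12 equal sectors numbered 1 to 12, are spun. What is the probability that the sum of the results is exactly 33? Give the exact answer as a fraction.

There are 12^4 = 20736 equally likely outcomes.
The number of ordered 4-tuples from {1,…,12} summing to 33 is 736.
P(sum = 33) = 736/20736 = 23/648.

23/648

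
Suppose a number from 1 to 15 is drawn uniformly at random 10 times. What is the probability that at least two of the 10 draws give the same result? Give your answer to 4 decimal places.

P(all 10 different) = 15/15 · 14/15 · ··· · 6/15 ≈ 0.0189.
P(at least two equal) = 1 − 0.0189 = 0.9811.

0.9811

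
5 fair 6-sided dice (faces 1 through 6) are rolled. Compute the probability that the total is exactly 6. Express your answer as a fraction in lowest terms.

There are 6^5 = 7776 equally likely outcomes.
The number of ordered 5-tuples from {1,…,6} summing to 6 is 5.
P(sum = 6) = 5/7776.

5/7776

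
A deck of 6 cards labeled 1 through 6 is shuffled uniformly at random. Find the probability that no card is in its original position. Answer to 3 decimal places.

This is the derangement probability: permutations of 6 with no fixed point.
D(6) = 6! · (1 − 1/1! + 1/2! − ··· + (−1)^6/6!) = 265.
P = 265/720 = 53/144 ≈ 0.368.

0.368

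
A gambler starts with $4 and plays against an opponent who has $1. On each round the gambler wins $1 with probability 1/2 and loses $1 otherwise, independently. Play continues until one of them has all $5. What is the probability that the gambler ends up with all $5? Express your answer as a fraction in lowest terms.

With a fair step, P(i) = ½P(i−1) + ½P(i+1) with P(0)=0, P(5)=1 has the linear solution P(i) = i/5.
P(4) = 4/5.

4/5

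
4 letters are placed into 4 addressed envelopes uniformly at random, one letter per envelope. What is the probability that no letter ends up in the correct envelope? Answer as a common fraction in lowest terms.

3/8

This is the derangement probability: permutations of 4 with no fixed point.
D(4) = 4! · (1 − 1/1! + 1/2! − ··· + (−1)^4/4!) = 9.
P = 9/24 = 3/8.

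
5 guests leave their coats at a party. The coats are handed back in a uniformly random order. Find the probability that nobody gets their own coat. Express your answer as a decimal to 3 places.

0.367

This is the derangement probability: permutations of 5 with no fixed point.
D(5) = 5! · (1 − 1/1! + 1/2! − ··· + (−1)^5/5!) = 44.
P = 44/120 = 11/30 ≈ 0.367.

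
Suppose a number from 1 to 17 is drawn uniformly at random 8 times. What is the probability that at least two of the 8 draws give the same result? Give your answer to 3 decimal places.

0.859

P(all 8 different) = 17/17 · 16/17 · ··· · 10/17 ≈ 0.141.
P(at least two equal) = 1 − 0.141 = 0.859.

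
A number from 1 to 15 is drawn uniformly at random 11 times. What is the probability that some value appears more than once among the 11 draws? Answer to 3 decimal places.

0.994

P(all 11 different) = 15/15 · 14/15 · ··· · 5/15 ≈ 0.006.
P(at least two equal) = 1 − 0.006 = 0.994.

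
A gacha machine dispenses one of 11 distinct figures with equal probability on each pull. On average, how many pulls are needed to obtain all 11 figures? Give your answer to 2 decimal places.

After i distinct types are collected, each trial gives a new one with probability (11−i)/11, so the expected wait for the next new type is 11/(11−i).
E = 11/11 + 11/10 + 11/9 + 11/8 + 11/7 + 11/6 + 11/5 + 11/4 + 11/3 + 11/2 + 11/1 = 83711/2520 ≈ 33.22.

33.22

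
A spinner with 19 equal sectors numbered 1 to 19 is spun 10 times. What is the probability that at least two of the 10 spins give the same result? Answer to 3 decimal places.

P(all 10 different) = 19/19 · 18/19 · ··· · 10/19 ≈ 0.055.
P(at least two equal) = 1 − 0.055 = 0.945.

0.945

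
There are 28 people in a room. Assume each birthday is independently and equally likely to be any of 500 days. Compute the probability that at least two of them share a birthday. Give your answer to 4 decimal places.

It's easier to compute the probability that all 28 are distinct.
P(all distinct) = 500/500 · 499/500 · ··· · 473/500 ≈ 0.4629.
So the probability of at least one match is 1 − 0.4629 = 0.5371.

0.5371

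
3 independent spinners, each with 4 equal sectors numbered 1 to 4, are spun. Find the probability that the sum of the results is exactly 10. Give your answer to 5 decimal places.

There are 4^3 = 64 equally likely outcomes.
The number of ordered 3-tuples from {1,…,4} summing to 10 is 6.
P(sum = 10) = 6/64 = 3/32 ≈ 0.09375.

0.09375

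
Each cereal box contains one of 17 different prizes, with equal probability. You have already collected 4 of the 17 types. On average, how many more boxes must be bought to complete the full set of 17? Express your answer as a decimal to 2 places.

Starting from 4 distinct types, each trial gives a new one with probability (17−i)/17 when i types are held, so the wait for the next new type is 17/(17−i).
E = 17/13 + 17/12 + 17/11 + 17/10 + 17/9 + 17/8 + 17/7 + 17/6 + 17/5 + 17/4 + 17/3 + 17/2 + 17/1 = 19481881/360360 ≈ 54.06.

54.06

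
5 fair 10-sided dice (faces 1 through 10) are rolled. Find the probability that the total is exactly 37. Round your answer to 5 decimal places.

There are 10^5 = 100000 equally likely outcomes.
The number of ordered 5-tuples from {1,…,10} summing to 37 is 2205.
P(sum = 37) = 2205/100000 = 441/20000 ≈ 0.02205.

0.02205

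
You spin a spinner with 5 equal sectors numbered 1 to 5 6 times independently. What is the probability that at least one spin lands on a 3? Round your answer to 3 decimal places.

0.738

P(no spin lands on a 3) = (4/5)^6 ≈ 0.262.
P(at least one) = 1 − 0.262 = 0.738.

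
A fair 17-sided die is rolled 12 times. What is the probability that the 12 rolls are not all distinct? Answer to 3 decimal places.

P(all 12 different) = 17/17 · 16/17 · ··· · 6/17 ≈ 0.005.
P(at least two equal) = 1 − 0.005 = 0.995.

0.995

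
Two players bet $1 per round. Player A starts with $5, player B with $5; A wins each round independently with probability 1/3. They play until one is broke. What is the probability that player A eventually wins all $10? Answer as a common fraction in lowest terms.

Let r = q/p = (2/3)/(1/3) = 2. The recurrence P(i) = p·P(i+1) + q·P(i−1) with P(0)=0, P(10)=1 gives P(i) = (1 − r^i)/(1 − r^10).
P(5) = (1 − (2)^5) / (1 − (2)^10) = 1/33.

1/33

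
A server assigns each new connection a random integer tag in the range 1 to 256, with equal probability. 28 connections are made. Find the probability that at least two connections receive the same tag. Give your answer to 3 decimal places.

It's easier to compute the probability that all 28 are distinct.
P(all distinct) = 256/256 · 255/256 · ··· · 229/256 ≈ 0.216.
So the probability of at least one match is 1 − 0.216 = 0.784.

0.784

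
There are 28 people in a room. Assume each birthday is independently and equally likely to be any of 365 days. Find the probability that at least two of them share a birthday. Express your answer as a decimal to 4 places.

It's easier to compute the probability that all 28 are distinct.
P(all distinct) = 365/365 · 364/365 · ··· · 338/365 ≈ 0.3455.
So the probability of at least one match is 1 − 0.3455 = 0.6545.

0.6545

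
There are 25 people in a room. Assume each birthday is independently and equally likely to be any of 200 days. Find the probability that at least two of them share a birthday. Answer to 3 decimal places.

It's easier to compute the probability that all 25 are distinct.
P(all distinct) = 200/200 · 199/200 · ··· · 176/200 ≈ 0.209.
So the probability of at least one match is 1 − 0.209 = 0.791.

0.791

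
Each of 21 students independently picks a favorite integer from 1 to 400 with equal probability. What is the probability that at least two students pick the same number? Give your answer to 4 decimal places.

It's easier to compute the probability that all 21 are distinct.
P(all distinct) = 400/400 · 399/400 · ··· · 380/400 ≈ 0.5861.
So the probability of at least one match is 1 − 0.5861 = 0.4139.

0.4139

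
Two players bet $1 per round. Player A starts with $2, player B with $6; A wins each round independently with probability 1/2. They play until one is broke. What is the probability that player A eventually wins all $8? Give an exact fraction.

With a fair step, P(i) = ½P(i−1) + ½P(i+1) with P(0)=0, P(8)=1 has the linear solution P(i) = i/8.
P(2) = 2/8 = 1/4.

1/4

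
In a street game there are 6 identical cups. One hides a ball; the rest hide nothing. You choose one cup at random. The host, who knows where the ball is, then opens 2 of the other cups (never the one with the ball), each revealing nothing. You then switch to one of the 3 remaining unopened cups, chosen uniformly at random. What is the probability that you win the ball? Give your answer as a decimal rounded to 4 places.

0.2778

Your original cup holds the ball with probability 1/6, so the other 5 collectively hold it with probability 5/6.
The host can always find 2 empty cups to open, so the reveals don't change that 5/6; it is now spread over the 3 remaining unopened cups.
P(win by switching) = (5/6) · (1/3) = 5/18 ≈ 0.2778.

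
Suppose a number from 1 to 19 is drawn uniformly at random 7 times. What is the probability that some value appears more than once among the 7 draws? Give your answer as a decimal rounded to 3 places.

0.716

P(all 7 different) = 19/19 · 18/19 · ··· · 13/19 ≈ 0.284.
P(at least two equal) = 1 − 0.284 = 0.716.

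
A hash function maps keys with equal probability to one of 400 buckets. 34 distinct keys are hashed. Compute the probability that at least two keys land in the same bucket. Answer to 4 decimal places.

0.7639

It's easier to compute the probability that all 34 are distinct.
P(all distinct) = 400/400 · 399/400 · ··· · 367/400 ≈ 0.2361.
So the probability of at least one match is 1 − 0.2361 = 0.7639.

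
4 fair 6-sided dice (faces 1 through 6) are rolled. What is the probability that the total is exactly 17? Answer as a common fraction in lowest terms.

There are 6^4 = 1296 equally likely outcomes.
The number of ordered 4-tuples from {1,…,6} summing to 17 is 104.
P(sum = 17) = 104/1296 = 13/162.

13/162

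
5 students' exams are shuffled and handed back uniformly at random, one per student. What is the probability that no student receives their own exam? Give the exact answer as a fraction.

This is the derangement probability: permutations of 5 with no fixed point.
D(5) = 5! · (1 − 1/1! + 1/2! − ··· + (−1)^5/5!) = 44.
P = 44/120 = 11/30.

11/30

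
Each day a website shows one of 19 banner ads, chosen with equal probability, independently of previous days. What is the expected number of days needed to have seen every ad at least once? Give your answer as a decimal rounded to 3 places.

67.407

After i distinct types are collected, each trial gives a new one with probability (19−i)/19, so the expected wait for the next new type is 19/(19−i).
E = 19/19 + 19/18 + 19/17 + 19/16 + 19/15 + 19/14 + 19/13 + 19/12 + 19/11 + 19/10 + 19/9 + 19/8 + 19/7 + 19/6 + 19/5 + 19/4 + 19/3 + 19/2 + 19/1 = 275295799/4084080 ≈ 67.407.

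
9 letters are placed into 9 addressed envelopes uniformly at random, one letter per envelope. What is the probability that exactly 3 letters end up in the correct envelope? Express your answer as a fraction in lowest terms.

Choose which 3 of the 9 are fixed: C(9,3) = 84 ways.
The remaining 6 must have no fixed point: D(6) = 265.
P = 84·265/362880 = 53/864.

53/864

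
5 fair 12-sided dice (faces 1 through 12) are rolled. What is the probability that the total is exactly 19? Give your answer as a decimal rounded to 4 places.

0.0120

There are 12^5 = 248832 equally likely outcomes.
The number of ordered 5-tuples from {1,…,12} summing to 19 is 2985.
P(sum = 19) = 2985/248832 = 995/82944 ≈ 0.0120.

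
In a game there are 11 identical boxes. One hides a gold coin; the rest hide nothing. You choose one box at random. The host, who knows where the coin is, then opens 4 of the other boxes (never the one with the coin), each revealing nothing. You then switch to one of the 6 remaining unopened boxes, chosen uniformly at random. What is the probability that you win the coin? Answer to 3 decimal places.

Your original box holds the coin with probability 1/11, so the other 10 collectively hold it with probability 10/11.
The host can always find 4 empty boxes to open, so the reveals don't change that 10/11; it is now spread over the 6 remaining unopened boxes.
P(win by switching) = (10/11) · (1/6) = 5/33 ≈ 0.152.

0.152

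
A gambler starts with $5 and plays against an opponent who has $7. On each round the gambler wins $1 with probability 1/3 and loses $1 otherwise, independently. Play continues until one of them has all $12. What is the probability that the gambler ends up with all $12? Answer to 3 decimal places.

0.008

Let r = q/p = (2/3)/(1/3) = 2. The recurrence P(i) = p·P(i+1) + q·P(i−1) with P(0)=0, P(12)=1 gives P(i) = (1 − r^i)/(1 − r^12).
P(5) = (1 − (2)^5) / (1 − (2)^12) = 31/4095 ≈ 0.008.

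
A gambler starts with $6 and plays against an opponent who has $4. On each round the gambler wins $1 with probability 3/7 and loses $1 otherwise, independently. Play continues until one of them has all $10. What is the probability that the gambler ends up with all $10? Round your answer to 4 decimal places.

Let r = q/p = (4/7)/(3/7) = 4/3. The recurrence P(i) = p·P(i+1) + q·P(i−1) with P(0)=0, P(10)=1 gives P(i) = (1 − r^i)/(1 − r^10).
P(6) = (1 − (4/3)^6) / (1 − (4/3)^10) = 38961/141361 ≈ 0.2756.

0.2756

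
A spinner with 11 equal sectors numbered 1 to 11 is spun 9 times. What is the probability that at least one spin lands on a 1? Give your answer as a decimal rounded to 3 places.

0.576

P(no spin lands on a 1) = (10/11)^9 ≈ 0.424.
P(at least one) = 1 − 0.424 = 0.576.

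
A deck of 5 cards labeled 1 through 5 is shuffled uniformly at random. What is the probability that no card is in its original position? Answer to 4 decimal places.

0.3667

This is the derangement probability: permutations of 5 with no fixed point.
D(5) = 5! · (1 − 1/1! + 1/2! − ··· + (−1)^5/5!) = 44.
P = 44/120 = 11/30 ≈ 0.3667.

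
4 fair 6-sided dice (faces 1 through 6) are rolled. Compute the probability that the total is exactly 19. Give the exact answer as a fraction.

There are 6^4 = 1296 equally likely outcomes.
The number of ordered 4-tuples from {1,…,6} summing to 19 is 56.
P(sum = 19) = 56/1296 = 7/162.

7/162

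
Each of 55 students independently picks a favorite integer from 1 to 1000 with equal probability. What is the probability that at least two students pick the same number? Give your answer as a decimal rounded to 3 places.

0.780

It's easier to compute the probability that all 55 are distinct.
P(all distinct) = 1000/1000 · 999/1000 · ··· · 946/1000 ≈ 0.220.
So the probability of at least one match is 1 − 0.220 = 0.780.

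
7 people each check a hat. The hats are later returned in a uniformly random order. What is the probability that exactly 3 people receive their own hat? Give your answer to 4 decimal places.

Choose which 3 of the 7 are fixed: C(7,3) = 35 ways.
The remaining 4 must have no fixed point: D(4) = 9.
P = 35·9/5040 = 1/16 ≈ 0.0625.

0.0625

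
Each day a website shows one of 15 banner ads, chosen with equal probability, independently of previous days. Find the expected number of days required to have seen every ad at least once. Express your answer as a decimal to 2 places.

After i distinct types are collected, each trial gives a new one with probability (15−i)/15, so the expected wait for the next new type is 15/(15−i).
E = 15/15 + 15/14 + 15/13 + 15/12 + 15/11 + 15/10 + 15/9 + 15/8 + 15/7 + 15/6 + 15/5 + 15/4 + 15/3 + 15/2 + 15/1 = 1195757/24024 ≈ 49.77.

49.77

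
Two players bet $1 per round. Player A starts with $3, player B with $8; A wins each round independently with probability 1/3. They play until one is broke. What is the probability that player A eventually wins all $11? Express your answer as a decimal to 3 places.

0.003

Let r = q/p = (2/3)/(1/3) = 2. The recurrence P(i) = p·P(i+1) + q·P(i−1) with P(0)=0, P(11)=1 gives P(i) = (1 − r^i)/(1 − r^11).
P(3) = (1 − (2)^3) / (1 − (2)^11) = 7/2047 ≈ 0.003.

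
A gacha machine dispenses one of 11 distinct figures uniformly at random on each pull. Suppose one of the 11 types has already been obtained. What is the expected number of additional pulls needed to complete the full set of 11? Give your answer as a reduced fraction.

Starting from 1 distinct type, each trial gives a new one with probability (11−i)/11 when i types are held, so the wait for the next new type is 11/(11−i).
E = 11/10 + 11/9 + 11/8 + 11/7 + 11/6 + 11/5 + 11/4 + 11/3 + 11/2 + 11/1 = 81191/2520.

81191/2520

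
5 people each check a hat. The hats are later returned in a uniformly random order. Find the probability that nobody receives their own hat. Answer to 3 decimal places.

This is the derangement probability: permutations of 5 with no fixed point.
D(5) = 5! · (1 − 1/1! + 1/2! − ··· + (−1)^5/5!) = 44.
P = 44/120 = 11/30 ≈ 0.367.

0.367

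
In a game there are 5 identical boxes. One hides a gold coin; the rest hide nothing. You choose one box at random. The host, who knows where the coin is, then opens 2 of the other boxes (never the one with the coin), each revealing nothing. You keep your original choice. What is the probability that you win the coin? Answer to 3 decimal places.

0.200

The host can always open 2 empty boxes regardless of your choice, so the reveals give no information about your original box.
P(win by staying) = 1/5 ≈ 0.200.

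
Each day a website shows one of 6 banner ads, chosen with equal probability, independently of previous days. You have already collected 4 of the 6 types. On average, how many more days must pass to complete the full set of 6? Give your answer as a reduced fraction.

9

Starting from 4 distinct types, each trial gives a new one with probability (6−i)/6 when i types are held, so the wait for the next new type is 6/(6−i).
E = 6/2 + 6/1 = 9.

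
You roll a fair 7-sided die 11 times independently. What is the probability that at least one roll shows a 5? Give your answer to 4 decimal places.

P(no roll shows a 5) = (6/7)^11 ≈ 0.1835.
P(at least one) = 1 − 0.1835 = 0.8165.

0.8165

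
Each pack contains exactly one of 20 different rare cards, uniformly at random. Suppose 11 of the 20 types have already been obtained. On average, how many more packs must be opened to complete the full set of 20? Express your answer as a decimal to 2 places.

Starting from 11 distinct types, each trial gives a new one with probability (20−i)/20 when i types are held, so the wait for the next new type is 20/(20−i).
E = 20/9 + 20/8 + 20/7 + 20/6 + 20/5 + 20/4 + 20/3 + 20/2 + 20/1 = 7129/126 ≈ 56.58.

56.58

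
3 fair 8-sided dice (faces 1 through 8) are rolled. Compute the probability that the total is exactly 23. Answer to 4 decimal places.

There are 8^3 = 512 equally likely outcomes.
The number of ordered 3-tuples from {1,…,8} summing to 23 is 3.
P(sum = 23) = 3/512 ≈ 0.0059.

0.0059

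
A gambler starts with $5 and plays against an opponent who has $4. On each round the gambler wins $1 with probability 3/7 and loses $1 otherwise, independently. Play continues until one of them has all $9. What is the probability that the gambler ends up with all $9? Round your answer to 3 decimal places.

Let r = q/p = (4/7)/(3/7) = 4/3. The recurrence P(i) = p·P(i+1) + q·P(i−1) with P(0)=0, P(9)=1 gives P(i) = (1 − r^i)/(1 − r^9).
P(5) = (1 − (4/3)^5) / (1 − (4/3)^9) = 63261/242461 ≈ 0.261.

0.261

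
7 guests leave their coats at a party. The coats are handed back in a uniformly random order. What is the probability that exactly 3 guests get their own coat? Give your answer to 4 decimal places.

0.0625

Choose which 3 of the 7 are fixed: C(7,3) = 35 ways.
The remaining 4 must have no fixed point: D(4) = 9.
P = 35·9/5040 = 1/16 ≈ 0.0625.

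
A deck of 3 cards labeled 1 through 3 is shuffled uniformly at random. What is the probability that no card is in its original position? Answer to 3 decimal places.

This is the derangement probability: permutations of 3 with no fixed point.
D(3) = 3! · (1 − 1/1! + 1/2! − ··· + (−1)^3/3!) = 2.
P = 2/6 = 1/3 ≈ 0.333.

0.333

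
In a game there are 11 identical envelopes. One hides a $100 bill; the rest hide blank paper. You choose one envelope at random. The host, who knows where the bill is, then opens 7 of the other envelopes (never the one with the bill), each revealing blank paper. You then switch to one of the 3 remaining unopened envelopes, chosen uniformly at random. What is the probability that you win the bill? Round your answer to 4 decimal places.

Your original envelope holds the bill with probability 1/11, so the other 10 collectively hold it with probability 10/11.
The host can always find 7 empty envelopes to open, so the reveals don't change that 10/11; it is now spread over the 3 remaining unopened envelopes.
P(win by switching) = (10/11) · (1/3) = 10/33 ≈ 0.3030.

0.3030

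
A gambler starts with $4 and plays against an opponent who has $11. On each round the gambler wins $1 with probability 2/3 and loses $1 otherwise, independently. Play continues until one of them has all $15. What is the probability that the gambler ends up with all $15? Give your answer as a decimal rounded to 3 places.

Let r = q/p = (1/3)/(2/3) = 1/2. The recurrence P(i) = p·P(i+1) + q·P(i−1) with P(0)=0, P(15)=1 gives P(i) = (1 − r^i)/(1 − r^15).
P(4) = (1 − (1/2)^4) / (1 − (1/2)^15) = 30720/32767 ≈ 0.938.

0.938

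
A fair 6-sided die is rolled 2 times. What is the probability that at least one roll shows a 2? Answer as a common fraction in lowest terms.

P(no roll shows a 2) = (5/6)^2 = 25/36.
P(at least one) = 1 − 25/36 = 11/36.

11/36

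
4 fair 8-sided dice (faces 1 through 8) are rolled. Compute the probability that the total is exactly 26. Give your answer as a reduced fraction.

21/1024

There are 8^4 = 4096 equally likely outcomes.
The number of ordered 4-tuples from {1,…,8} summing to 26 is 84.
P(sum = 26) = 84/4096 = 21/1024.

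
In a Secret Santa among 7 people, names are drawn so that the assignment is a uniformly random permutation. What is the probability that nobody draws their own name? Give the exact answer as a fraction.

This is the derangement probability: permutations of 7 with no fixed point.
D(7) = 7! · (1 − 1/1! + 1/2! − ··· + (−1)^7/7!) = 1854.
P = 1854/5040 = 103/280.

103/280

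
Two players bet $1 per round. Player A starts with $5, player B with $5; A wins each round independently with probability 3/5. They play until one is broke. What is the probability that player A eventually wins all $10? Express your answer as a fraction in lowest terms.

Let r = q/p = (2/5)/(3/5) = 2/3. The recurrence P(i) = p·P(i+1) + q·P(i−1) with P(0)=0, P(10)=1 gives P(i) = (1 − r^i)/(1 − r^10).
P(5) = (1 − (2/3)^5) / (1 − (2/3)^10) = 243/275.

243/275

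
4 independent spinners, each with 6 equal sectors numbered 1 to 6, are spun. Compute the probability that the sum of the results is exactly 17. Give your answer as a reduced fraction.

There are 6^4 = 1296 equally likely outcomes.
The number of ordered 4-tuples from {1,…,6} summing to 17 is 104.
P(sum = 17) = 104/1296 = 13/162.

13/162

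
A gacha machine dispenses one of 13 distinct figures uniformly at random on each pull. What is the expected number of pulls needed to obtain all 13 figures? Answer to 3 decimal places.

41.342

After i distinct types are collected, each trial gives a new one with probability (13−i)/13, so the expected wait for the next new type is 13/(13−i).
E = 13/13 + 13/12 + 13/11 + 13/10 + 13/9 + 13/8 + 13/7 + 13/6 + 13/5 + 13/4 + 13/3 + 13/2 + 13/1 = 1145993/27720 ≈ 41.342.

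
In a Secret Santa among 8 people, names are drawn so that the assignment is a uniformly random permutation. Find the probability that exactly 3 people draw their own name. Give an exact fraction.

Choose which 3 of the 8 are fixed: C(8,3) = 56 ways.
The remaining 5 must have no fixed point: D(5) = 44.
P = 56·44/40320 = 11/180.

11/180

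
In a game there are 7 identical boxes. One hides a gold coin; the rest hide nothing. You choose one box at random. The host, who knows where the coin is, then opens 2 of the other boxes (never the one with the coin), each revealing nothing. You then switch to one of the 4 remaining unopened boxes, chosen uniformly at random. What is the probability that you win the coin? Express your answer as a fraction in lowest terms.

3/14

Your original box holds the coin with probability 1/7, so the other 6 collectively hold it with probability 6/7.
The host can always find 2 empty boxes to open, so the reveals don't change that 6/7; it is now spread over the 4 remaining unopened boxes.
P(win by switching) = (6/7) · (1/4) = 3/14.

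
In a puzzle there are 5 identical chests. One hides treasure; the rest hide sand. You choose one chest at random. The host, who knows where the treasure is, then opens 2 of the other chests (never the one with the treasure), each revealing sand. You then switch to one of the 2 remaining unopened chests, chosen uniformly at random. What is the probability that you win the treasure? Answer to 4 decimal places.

0.4000

Your original chest holds the treasure with probability 1/5, so the other 4 collectively hold it with probability 4/5.
The host can always find 2 empty chests to open, so the reveals don't change that 4/5; it is now spread over the 2 remaining unopened chests.
P(win by switching) = (4/5) · (1/2) = 2/5 ≈ 0.4000.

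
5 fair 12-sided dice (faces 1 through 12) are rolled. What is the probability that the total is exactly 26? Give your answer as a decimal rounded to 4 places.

0.0365

There are 12^5 = 248832 equally likely outcomes.
The number of ordered 5-tuples from {1,…,12} summing to 26 is 9075.
P(sum = 26) = 9075/248832 = 3025/82944 ≈ 0.0365.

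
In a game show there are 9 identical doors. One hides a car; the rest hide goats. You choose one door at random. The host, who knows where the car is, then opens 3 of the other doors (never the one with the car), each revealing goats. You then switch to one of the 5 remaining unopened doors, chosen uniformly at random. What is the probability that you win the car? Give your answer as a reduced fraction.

8/45

Your original door holds the car with probability 1/9, so the other 8 collectively hold it with probability 8/9.
The host can always find 3 empty doors to open, so the reveals don't change that 8/9; it is now spread over the 5 remaining unopened doors.
P(win by switching) = (8/9) · (1/5) = 8/45.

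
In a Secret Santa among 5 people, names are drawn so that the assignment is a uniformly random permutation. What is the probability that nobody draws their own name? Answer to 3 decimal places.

0.367

This is the derangement probability: permutations of 5 with no fixed point.
D(5) = 5! · (1 − 1/1! + 1/2! − ··· + (−1)^5/5!) = 44.
P = 44/120 = 11/30 ≈ 0.367.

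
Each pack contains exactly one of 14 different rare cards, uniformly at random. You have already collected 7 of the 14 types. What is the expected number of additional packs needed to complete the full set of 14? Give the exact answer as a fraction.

Starting from 7 distinct types, each trial gives a new one with probability (14−i)/14 when i types are held, so the wait for the next new type is 14/(14−i).
E = 14/7 + 14/6 + 14/5 + 14/4 + 14/3 + 14/2 + 14/1 = 363/10.

363/10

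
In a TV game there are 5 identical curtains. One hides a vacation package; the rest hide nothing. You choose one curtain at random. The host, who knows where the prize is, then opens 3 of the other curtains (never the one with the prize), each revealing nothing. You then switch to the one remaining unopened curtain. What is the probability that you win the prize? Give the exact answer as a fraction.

Your original curtain holds the prize with probability 1/5, so the other 4 collectively hold it with probability 4/5.
The host can always find 3 empty curtains to open, so the reveals don't change that 4/5; it is now spread over the 1 remaining unopened curtain.
P(win by switching) = (4/5) · (1/1) = 4/5.

4/5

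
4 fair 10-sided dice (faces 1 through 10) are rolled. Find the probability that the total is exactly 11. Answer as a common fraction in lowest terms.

There are 10^4 = 10000 equally likely outcomes.
The number of ordered 4-tuples from {1,…,10} summing to 11 is 120.
P(sum = 11) = 120/10000 = 3/250.

3/250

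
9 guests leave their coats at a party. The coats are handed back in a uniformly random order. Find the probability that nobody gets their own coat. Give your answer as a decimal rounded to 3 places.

This is the derangement probability: permutations of 9 with no fixed point.
D(9) = 9! · (1 − 1/1! + 1/2! − ··· + (−1)^9/9!) = 133496.
P = 133496/362880 = 16687/45360 ≈ 0.368.

0.368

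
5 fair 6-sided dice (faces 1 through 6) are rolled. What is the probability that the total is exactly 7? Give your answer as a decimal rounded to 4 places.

There are 6^5 = 7776 equally likely outcomes.
The number of ordered 5-tuples from {1,…,6} summing to 7 is 15.
P(sum = 7) = 15/7776 = 5/2592 ≈ 0.0019.

0.0019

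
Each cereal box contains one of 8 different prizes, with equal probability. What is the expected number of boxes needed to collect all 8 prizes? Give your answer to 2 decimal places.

After i distinct types are collected, each trial gives a new one with probability (8−i)/8, so the expected wait for the next new type is 8/(8−i).
E = 8/8 + 8/7 + 8/6 + 8/5 + 8/4 + 8/3 + 8/2 + 8/1 = 761/35 ≈ 21.74.

21.74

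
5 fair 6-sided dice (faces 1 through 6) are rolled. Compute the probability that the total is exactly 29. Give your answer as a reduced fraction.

There are 6^5 = 7776 equally likely outcomes.
The number of ordered 5-tuples from {1,…,6} summing to 29 is 5.
P(sum = 29) = 5/7776.

5/7776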